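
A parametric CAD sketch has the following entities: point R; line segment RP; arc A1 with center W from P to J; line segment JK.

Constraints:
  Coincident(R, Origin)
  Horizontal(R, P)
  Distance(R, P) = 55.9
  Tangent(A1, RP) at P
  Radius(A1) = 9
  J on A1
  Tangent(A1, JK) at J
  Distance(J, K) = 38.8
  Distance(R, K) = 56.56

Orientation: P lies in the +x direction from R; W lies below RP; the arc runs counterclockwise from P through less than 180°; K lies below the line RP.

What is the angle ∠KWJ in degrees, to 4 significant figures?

76.94°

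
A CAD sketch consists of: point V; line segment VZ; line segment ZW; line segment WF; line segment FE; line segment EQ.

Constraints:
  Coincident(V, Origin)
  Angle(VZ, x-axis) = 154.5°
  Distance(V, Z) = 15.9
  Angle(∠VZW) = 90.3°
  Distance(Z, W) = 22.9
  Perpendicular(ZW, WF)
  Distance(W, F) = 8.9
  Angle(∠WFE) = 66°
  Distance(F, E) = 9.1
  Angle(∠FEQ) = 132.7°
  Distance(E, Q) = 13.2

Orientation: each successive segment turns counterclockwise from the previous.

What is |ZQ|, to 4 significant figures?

12.67

V is at the origin; VZ runs at 154.5° with length 15.9, so Z = (-14.35, 6.845). ∠VZW = 90.3° gives ZW at -115.8° from the x-axis; with |ZW| = 22.9, W = (-24.32, -13.77). ZW ⟂ WF, so WF runs at -25.80°; with |WF| = 8.9, F = (-16.31, -17.65). ∠WFE = 66.0° gives FE at 88.20° from the x-axis; with |FE| = 9.1, E = (-16.02, -8.550). ∠FEQ = 132.7° gives EQ at 135.5° from the x-axis; with |EQ| = 13.2, Q = (-25.43, 0.7018). Then |ZQ| = |Q − Z| = 12.67.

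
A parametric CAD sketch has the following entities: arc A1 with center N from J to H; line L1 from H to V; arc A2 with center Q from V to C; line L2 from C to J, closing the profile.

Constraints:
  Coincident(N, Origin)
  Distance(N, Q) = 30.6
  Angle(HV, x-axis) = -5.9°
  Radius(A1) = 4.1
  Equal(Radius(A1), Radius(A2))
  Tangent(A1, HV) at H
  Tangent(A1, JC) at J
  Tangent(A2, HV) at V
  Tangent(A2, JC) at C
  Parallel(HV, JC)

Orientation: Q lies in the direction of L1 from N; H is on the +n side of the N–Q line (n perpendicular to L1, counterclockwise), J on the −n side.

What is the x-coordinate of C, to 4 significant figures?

30.02

The slot axis is L1's direction at -5.9°, so u = (cos -5.9°, sin -5.9°) = (0.9947, -0.1028) and n = (−sin -5.9°, cos -5.9°) = (0.1028, 0.9947). N is at the origin and Q lies 30.6 along u from N, so Q = 30.6·u = (30.44, -3.145). Tangency of A1 to both parallel lines with radius 4.1 puts H and J at N ± 4.1·n: H = (0.4214, 4.078), J = (-0.4214, -4.078). Equal radii place V and C the same way about Q: V = Q + 4.1·n = (30.86, 0.9328), C = Q − 4.1·n = (30.02, -7.224). So C.x = 30.02.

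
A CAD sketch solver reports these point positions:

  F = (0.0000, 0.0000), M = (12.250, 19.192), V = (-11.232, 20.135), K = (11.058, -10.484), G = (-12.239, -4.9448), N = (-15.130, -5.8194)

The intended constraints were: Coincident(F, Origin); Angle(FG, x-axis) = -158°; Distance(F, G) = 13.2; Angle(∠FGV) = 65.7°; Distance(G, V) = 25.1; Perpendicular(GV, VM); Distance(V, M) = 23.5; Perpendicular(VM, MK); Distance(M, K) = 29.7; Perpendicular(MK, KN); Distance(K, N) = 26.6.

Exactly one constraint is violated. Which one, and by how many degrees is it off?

Perpendicular(MK, KN) — off by 7.80°.

F = (0.00, 0.00) ✓; FG at -158.0° ✓; |FG| = 13.20 ✓; ∠FGV = 65.70° ✓; |GV| = 25.10 ✓; ∠(GV, VM) = 90.00° ✓; |VM| = 23.50 ✓; ∠(VM, MK) = 90.00° ✓; |MK| = 29.70 ✓; ∠(MK, KN) = 97.80° ✗; |KN| = 26.60 ✓.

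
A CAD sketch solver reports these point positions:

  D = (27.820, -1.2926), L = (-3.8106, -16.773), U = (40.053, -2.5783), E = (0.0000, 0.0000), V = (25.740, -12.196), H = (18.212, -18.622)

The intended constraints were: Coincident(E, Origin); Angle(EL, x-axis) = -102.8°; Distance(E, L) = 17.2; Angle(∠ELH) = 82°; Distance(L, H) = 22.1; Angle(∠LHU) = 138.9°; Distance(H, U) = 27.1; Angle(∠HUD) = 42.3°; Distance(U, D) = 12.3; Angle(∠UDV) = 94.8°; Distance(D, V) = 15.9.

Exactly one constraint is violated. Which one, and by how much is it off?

Distance(D, V) = 15.9 — off by 4.80.

E = (0.00, 0.00) ✓; EL at -102.8° ✓; |EL| = 17.20 ✓; ∠ELH = 82.00° ✓; |LH| = 22.10 ✓; ∠LHU = 138.9° ✓; |HU| = 27.10 ✓; ∠HUD = 42.30° ✓; |UD| = 12.30 ✓; ∠UDV = 94.80° ✓; |DV| = 11.10 ✗.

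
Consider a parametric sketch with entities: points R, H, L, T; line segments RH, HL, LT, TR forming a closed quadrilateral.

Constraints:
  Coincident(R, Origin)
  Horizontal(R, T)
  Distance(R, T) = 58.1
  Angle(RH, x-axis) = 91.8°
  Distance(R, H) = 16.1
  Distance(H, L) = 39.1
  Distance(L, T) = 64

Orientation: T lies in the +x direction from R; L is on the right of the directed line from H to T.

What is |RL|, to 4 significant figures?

23.05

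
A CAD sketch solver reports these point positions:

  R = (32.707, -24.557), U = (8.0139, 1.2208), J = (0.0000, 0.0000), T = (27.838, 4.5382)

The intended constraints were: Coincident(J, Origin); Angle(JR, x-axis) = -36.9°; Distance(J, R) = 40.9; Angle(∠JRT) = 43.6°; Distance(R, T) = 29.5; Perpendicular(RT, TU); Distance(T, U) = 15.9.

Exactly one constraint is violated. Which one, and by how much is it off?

Distance(T, U) = 15.9 — off by 4.20.

J = (0.00, 0.00) ✓; JR at -36.90° ✓; |JR| = 40.90 ✓; ∠JRT = 43.60° ✓; |RT| = 29.50 ✓; ∠(RT, TU) = 90.00° ✓; |TU| = 20.10 ✗.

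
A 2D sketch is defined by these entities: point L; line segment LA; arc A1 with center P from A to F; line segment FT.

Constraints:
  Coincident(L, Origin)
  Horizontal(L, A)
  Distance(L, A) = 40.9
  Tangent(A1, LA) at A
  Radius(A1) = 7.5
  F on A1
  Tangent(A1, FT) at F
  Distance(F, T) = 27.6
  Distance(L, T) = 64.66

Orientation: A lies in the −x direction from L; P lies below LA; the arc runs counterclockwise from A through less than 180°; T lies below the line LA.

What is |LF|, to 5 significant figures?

48.323

L is at the origin; LA is horizontal with |LA| = 40.9 and A on the −x side, so A = (-40.900, 0.0000). Tangency of A1 to LA means the radius PA is perpendicular to LA, so P = A + (0, -7.5) = (-40.900, -7.5000). Since PF ⟂ FT (tangency), |PT| = √(7.5² + 27.6²) = 28.601 regardless of where F sits on A1. So T lies on both circle(L, 64.66) and circle(P, 28.601); the below-LA intersection is T = (-56.475, -31.488). F is the foot of the tangent from T: F = (-48.041, -5.2083).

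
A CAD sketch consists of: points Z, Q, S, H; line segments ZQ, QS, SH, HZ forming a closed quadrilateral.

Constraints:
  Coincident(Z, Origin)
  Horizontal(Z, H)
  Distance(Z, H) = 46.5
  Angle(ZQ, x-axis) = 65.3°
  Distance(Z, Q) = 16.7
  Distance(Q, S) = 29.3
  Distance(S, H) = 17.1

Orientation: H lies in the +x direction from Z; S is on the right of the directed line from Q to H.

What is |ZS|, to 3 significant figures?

29.9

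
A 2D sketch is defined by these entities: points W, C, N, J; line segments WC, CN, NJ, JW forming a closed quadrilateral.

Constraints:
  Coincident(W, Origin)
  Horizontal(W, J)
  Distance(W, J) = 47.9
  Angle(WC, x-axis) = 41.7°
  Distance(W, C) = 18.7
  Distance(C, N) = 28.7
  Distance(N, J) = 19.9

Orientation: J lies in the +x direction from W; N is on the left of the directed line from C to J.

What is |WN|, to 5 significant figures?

46.004

W is at the origin; W and J share the same y with |WJ| = 47.9 and J in +x, so J = (47.9, 0). WC runs at 41.7° with |WC| = 18.7, so C = (13.962, 12.440). N is determined by |CN| = 28.7 and |NJ| = 19.9 together: it lies at the intersection of circle(C, 28.7) and circle(J, 19.9). With |CJ| = 36.146, the foot of the radical line on CJ is 23.989 from C and the perpendicular offset is √(28.7² − 23.989²) = 15.755. Taking the left-of-CJ solution: N = (41.908, 18.976).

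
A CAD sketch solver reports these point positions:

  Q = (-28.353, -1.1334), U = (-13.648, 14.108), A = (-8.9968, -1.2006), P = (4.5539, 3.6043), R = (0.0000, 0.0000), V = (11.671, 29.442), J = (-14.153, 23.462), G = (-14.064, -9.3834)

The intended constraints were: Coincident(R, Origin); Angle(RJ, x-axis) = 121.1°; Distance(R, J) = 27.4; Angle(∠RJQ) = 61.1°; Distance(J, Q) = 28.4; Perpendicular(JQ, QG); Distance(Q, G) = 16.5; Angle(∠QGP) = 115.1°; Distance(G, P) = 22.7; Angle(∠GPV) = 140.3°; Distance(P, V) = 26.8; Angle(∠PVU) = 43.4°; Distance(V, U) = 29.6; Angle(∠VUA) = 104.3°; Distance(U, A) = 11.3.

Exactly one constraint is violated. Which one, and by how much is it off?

Distance(U, A) = 11.3 — off by 4.70.

R = (0.00, 0.00) ✓; RJ at 121.1° ✓; |RJ| = 27.40 ✓; ∠RJQ = 61.10° ✓; |JQ| = 28.40 ✓; ∠(JQ, QG) = 90.00° ✓; |QG| = 16.50 ✓; ∠QGP = 115.1° ✓; |GP| = 22.70 ✓; ∠GPV = 140.3° ✓; |PV| = 26.80 ✓; ∠PVU = 43.40° ✓; |VU| = 29.60 ✓; ∠VUA = 104.3° ✓; |UA| = 16.00 ✗.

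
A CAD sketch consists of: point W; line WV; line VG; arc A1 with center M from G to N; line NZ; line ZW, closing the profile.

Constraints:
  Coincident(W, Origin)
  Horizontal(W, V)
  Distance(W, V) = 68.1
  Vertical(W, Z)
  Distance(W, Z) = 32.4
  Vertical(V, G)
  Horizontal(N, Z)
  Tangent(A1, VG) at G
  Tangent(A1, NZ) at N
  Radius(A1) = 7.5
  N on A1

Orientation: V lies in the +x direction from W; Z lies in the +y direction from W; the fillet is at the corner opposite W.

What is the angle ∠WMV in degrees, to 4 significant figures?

84.43°

W is at the origin; W and V share the same y with |WV| = 68.1 and V on the +x side, so V = (68.10, 0.000). W and Z share the same x with |WZ| = 32.4 and Z on the +y side, so Z = (0.000, 32.40). The virtual corner opposite W is at (68.10, 32.40). Since A1 is tangent to VG there, MG ⟂ VG and since A1 is tangent to NZ there, MN ⟂ NZ, with radius 7.5, so the center M sits 7.5 in from both sides at M = (60.60, 24.90). Then cos ∠WMV = MW·MV / (|MW||MV|), giving 84.43°.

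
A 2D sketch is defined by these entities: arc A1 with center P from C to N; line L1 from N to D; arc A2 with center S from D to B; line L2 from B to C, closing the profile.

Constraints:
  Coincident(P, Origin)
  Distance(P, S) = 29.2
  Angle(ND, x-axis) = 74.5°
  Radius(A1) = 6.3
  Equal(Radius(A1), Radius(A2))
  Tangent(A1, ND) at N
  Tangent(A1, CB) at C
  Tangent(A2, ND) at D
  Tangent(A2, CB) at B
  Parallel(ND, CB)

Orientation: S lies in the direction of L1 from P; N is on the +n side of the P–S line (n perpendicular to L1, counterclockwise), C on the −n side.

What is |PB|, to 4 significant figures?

29.87

The slot axis is L1's direction at 74.5°, so u = (cos 74.5°, sin 74.5°) = (0.2672, 0.9636) and n = (−sin 74.5°, cos 74.5°) = (-0.9636, 0.2672). P is at the origin and S lies 29.2 along u from P, so S = 29.2·u = (7.803, 28.14). Tangency of A1 to both parallel lines with radius 6.3 puts N and C at P ± 6.3·n: N = (-6.071, 1.684), C = (6.071, -1.684). Equal radii place D and B the same way about S: D = S + 6.3·n = (1.732, 29.82), B = S − 6.3·n = (13.87, 26.45). Then |PB| = |B − P| = 29.87.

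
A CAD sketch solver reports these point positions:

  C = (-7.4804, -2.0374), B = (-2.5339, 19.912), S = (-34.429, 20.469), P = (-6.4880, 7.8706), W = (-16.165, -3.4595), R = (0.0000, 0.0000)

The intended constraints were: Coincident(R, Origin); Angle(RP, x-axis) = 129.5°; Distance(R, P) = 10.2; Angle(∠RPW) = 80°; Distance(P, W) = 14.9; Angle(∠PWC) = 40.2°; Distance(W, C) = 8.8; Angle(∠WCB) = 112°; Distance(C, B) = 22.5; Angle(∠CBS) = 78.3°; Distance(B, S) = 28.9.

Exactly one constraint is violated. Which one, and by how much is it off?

Distance(B, S) = 28.9 — off by 3.00.

R = (0.00, 0.00) ✓; RP at 129.5° ✓; |RP| = 10.20 ✓; ∠RPW = 80.00° ✓; |PW| = 14.90 ✓; ∠PWC = 40.20° ✓; |WC| = 8.800 ✓; ∠WCB = 112.0° ✓; |CB| = 22.50 ✓; ∠CBS = 78.30° ✓; |BS| = 31.90 ✗.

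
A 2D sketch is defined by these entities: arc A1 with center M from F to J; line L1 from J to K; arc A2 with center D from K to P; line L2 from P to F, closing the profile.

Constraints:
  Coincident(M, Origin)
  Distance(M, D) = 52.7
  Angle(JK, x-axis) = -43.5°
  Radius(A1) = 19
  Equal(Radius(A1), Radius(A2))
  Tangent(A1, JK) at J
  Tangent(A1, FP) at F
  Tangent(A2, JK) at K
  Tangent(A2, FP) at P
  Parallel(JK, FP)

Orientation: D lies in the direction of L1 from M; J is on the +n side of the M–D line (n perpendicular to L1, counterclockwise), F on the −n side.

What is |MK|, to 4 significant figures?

56.02

The slot axis is L1's direction at -43.5°, so u = (cos -43.5°, sin -43.5°) = (0.7254, -0.6884) and n = (−sin -43.5°, cos -43.5°) = (0.6884, 0.7254). M is at the origin and D lies 52.7 along u from M, so D = 52.7·u = (38.23, -36.28). Tangency of A1 to both parallel lines with radius 19.0 puts J and F at M ± 19.0·n: J = (13.08, 13.78), F = (-13.08, -13.78). Equal radii place K and P the same way about D: K = D + 19.0·n = (51.31, -22.49), P = D − 19.0·n = (25.15, -50.06). Then |MK| = |K − M| = 56.02.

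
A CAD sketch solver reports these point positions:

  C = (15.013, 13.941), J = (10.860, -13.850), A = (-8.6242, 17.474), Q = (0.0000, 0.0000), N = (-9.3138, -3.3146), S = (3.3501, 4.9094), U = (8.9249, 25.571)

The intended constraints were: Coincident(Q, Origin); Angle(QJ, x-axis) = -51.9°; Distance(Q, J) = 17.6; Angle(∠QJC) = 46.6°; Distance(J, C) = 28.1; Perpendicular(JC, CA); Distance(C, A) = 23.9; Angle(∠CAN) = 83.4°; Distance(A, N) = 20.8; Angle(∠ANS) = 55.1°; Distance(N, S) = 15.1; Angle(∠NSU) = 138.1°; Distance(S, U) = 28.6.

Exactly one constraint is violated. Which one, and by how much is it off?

Distance(S, U) = 28.6 — off by 7.20.

Q = (0.00, 0.00) ✓; QJ at -51.90° ✓; |QJ| = 17.60 ✓; ∠QJC = 46.60° ✓; |JC| = 28.10 ✓; ∠(JC, CA) = 90.00° ✓; |CA| = 23.90 ✓; ∠CAN = 83.40° ✓; |AN| = 20.80 ✓; ∠ANS = 55.10° ✓; |NS| = 15.10 ✓; ∠NSU = 138.1° ✓; |SU| = 21.40 ✗.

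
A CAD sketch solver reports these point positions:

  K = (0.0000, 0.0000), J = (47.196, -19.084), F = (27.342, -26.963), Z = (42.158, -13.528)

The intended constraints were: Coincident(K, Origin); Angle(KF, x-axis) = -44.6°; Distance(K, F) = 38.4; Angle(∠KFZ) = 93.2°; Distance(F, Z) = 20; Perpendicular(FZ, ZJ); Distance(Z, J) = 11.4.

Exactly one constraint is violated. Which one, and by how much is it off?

Distance(Z, J) = 11.4 — off by 3.90.

K = (0.00, 0.00) ✓; KF at -44.60° ✓; |KF| = 38.40 ✓; ∠KFZ = 93.20° ✓; |FZ| = 20.00 ✓; ∠(FZ, ZJ) = 90.00° ✓; |ZJ| = 7.500 ✗.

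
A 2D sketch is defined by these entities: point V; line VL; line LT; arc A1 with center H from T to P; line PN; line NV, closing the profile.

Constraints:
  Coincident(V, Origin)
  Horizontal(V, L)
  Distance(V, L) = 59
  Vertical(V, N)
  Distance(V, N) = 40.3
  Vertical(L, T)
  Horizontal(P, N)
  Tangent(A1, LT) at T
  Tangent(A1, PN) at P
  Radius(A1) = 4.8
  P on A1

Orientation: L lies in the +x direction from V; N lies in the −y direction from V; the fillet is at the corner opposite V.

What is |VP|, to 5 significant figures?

67.541

V is at the origin; VL is horizontal with |VL| = 59.0 and L on the +x side, so L = (59.000, 0.0000). VN is vertical with |VN| = 40.3 and N on the −y side, so N = (0.0000, -40.300). The virtual corner opposite V is at (59.000, -40.300). Tangency of A1 to LT means the radius HT is perpendicular to LT and since A1 is tangent to PN there, HP ⟂ PN, with radius 4.8, so the center H sits 4.8 in from both sides at H = (54.200, -35.500). That places the tangent points at T = (59.000, -35.500) on LT and P = (54.200, -40.300) on PN. Then |VP| = |P − V| = 67.541.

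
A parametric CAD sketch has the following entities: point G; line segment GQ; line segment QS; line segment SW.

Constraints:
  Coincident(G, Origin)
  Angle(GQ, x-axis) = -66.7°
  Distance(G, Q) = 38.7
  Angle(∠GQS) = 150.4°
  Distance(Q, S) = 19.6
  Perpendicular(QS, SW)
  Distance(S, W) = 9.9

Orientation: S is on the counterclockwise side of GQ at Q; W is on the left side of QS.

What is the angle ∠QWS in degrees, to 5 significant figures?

63.202°

G is at the origin; GQ runs at -66.7° with length 38.7, so Q = 38.7·(cos -66.7°, sin -66.7°) = (15.308, -35.544). ∠GQS = 150.4°, so QS runs at -66.7° + (180° − 150.4°) = -37.100° from the x-axis; with |QS| = 19.6, S = Q + 19.6·(cos -37.100°, sin -37.100°) = (30.940, -47.367). QS ⟂ SW; with |SW| = 9.9 on the left of QS, W = S + 9.9·(0.60321, 0.79758) = (36.912, -39.471). Then cos ∠QWS = WQ·WS / (|WQ||WS|), giving 63.202°.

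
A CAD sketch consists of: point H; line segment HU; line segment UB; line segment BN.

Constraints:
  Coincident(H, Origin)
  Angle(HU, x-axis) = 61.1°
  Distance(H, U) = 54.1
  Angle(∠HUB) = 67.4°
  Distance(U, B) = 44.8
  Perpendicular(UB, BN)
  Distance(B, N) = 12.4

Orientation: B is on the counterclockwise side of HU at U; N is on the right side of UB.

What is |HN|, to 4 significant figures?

66.81

H is at the origin; HU runs at 61.1° with length 54.1, so U = 54.1·(cos 61.1°, sin 61.1°) = (26.15, 47.36). ∠HUB = 67.4°, so UB runs at 61.1° + (180° − 67.4°) = 173.7° from the x-axis; with |UB| = 44.8, B = U + 44.8·(cos 173.7°, sin 173.7°) = (-18.38, 52.28). UB ⟂ BN; with |BN| = 12.4 on the right of UB, N = B + 12.4·(0.1097, 0.9940) = (-17.02, 64.60). Then |HN| = |N − H| = 66.81.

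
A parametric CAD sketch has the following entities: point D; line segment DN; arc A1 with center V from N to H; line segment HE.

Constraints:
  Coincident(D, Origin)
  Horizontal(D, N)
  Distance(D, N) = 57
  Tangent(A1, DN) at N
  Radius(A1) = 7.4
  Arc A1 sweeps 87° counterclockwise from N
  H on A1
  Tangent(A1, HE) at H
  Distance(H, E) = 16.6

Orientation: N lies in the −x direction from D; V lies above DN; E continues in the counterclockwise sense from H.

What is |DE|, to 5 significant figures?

54.150

D is at the origin; DN is horizontal with |DN| = 57.0 and N on the −x side, so N = (-57.000, 0.0000). Tangency of A1 to DN means the radius VN is perpendicular to DN, so V = N + (0, 7.4) = (-57.000, 7.4000). On A1, N sits at bearing -90° from V; an 87° counterclockwise sweep puts H at bearing -3°, so H = V + 7.4·(cos -3°, sin -3°) = (-49.610, 7.0127). Tangency of A1 to HE means the radius VH is perpendicular to HE, so HE runs along (−sin -3°, cos -3°); with |HE| = 16.6, E = (-48.741, 23.590). Then |DE| = |E − D| = 54.150.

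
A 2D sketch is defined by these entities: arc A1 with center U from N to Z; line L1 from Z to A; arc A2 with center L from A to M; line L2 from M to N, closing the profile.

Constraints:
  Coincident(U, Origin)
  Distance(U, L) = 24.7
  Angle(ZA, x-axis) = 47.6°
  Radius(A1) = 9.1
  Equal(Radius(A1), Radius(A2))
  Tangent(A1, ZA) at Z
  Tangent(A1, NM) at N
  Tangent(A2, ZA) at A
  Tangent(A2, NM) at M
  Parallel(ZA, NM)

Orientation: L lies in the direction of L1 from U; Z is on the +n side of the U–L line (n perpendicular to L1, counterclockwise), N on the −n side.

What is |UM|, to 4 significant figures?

26.32

The slot axis is L1's direction at 47.6°, so u = (cos 47.6°, sin 47.6°) = (0.6743, 0.7385) and n = (−sin 47.6°, cos 47.6°) = (-0.7385, 0.6743). U is at the origin and L lies 24.7 along u from U, so L = 24.7·u = (16.66, 18.24). Tangency of A1 to both parallel lines with radius 9.1 puts Z and N at U ± 9.1·n: Z = (-6.720, 6.136), N = (6.720, -6.136). Equal radii place A and M the same way about L: A = L + 9.1·n = (9.935, 24.38), M = L − 9.1·n = (23.38, 12.10). Then |UM| = |M − U| = 26.32.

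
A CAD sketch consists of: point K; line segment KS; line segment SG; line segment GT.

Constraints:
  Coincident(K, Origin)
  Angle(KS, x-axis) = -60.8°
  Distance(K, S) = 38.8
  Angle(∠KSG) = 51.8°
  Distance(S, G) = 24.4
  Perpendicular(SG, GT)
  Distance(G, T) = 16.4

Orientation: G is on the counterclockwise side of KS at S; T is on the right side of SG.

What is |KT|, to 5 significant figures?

46.893

K is at the origin; KS runs at -60.8° with length 38.8, so S = 38.8·(cos -60.8°, sin -60.8°) = (18.929, -33.869). ∠KSG = 51.8°, so SG runs at -60.8° + (180° − 51.8°) = 67.400° from the x-axis; with |SG| = 24.4, G = S + 24.4·(cos 67.400°, sin 67.400°) = (28.306, -11.343). The perpendicularity gives GT at right angles to SG; with |GT| = 16.4 on the right of SG, T = G + 16.4·(0.92321, -0.38430) = (43.446, -17.645). Then |KT| = |T − K| = 46.893.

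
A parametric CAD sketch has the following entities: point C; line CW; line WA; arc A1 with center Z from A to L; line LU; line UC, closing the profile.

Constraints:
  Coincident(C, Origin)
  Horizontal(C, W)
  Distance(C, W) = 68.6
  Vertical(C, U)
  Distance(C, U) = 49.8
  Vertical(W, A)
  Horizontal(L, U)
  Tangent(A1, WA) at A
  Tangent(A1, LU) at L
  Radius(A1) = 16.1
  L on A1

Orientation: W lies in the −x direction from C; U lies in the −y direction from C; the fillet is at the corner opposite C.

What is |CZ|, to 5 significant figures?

62.385

CU is vertical with |CU| = 49.8 and U on the −y side, so U = (0.0000, -49.800). The virtual corner opposite C is at (-68.600, -49.800). The tangent condition forces ZA to be normal to WA and tangency of A1 to LU means the radius ZL is perpendicular to LU, with radius 16.1, so the center Z sits 16.1 in from both sides at Z = (-52.500, -33.700). Then |CZ| = |Z − C| = 62.385.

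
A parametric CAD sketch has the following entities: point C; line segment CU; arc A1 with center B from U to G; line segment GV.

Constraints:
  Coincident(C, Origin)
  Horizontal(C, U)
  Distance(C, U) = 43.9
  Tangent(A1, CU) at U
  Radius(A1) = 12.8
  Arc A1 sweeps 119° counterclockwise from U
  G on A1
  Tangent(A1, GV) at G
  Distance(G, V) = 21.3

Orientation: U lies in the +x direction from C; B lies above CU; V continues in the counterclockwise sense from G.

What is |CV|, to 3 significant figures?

58.5

C is at the origin; CU is horizontal with |CU| = 43.9 and U on the +x side, so U = (43.9, 0.00). Tangency of A1 to CU means the radius BU is perpendicular to CU, so B = U + (0, 12.8) = (43.9, 12.8). On A1, U sits at bearing -90° from B; a 119° counterclockwise sweep puts G at bearing 29°, so G = B + 12.8·(cos 29°, sin 29°) = (55.1, 19.0). Tangency of A1 to GV means the radius BG is perpendicular to GV, so GV runs along (−sin 29°, cos 29°); with |GV| = 21.3, V = (44.8, 37.6). Then |CV| = |V − C| = 58.5.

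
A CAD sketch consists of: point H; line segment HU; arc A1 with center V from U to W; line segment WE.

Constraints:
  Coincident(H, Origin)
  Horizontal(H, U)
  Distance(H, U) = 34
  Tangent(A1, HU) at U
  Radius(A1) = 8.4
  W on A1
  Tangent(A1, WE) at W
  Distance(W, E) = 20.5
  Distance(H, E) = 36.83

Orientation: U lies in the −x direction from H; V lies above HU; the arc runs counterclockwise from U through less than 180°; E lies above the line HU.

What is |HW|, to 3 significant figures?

26.8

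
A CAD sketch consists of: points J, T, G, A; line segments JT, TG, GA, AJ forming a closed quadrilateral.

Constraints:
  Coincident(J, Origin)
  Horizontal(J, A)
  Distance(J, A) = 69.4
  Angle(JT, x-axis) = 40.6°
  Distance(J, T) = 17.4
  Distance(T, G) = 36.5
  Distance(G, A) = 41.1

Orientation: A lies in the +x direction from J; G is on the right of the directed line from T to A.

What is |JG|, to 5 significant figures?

38.308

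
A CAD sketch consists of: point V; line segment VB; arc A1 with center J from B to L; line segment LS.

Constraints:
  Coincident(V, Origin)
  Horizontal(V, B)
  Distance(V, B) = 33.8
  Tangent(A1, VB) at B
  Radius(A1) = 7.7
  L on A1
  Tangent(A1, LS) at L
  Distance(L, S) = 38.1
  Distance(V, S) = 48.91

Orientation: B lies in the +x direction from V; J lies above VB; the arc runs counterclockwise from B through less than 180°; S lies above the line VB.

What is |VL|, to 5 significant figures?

42.048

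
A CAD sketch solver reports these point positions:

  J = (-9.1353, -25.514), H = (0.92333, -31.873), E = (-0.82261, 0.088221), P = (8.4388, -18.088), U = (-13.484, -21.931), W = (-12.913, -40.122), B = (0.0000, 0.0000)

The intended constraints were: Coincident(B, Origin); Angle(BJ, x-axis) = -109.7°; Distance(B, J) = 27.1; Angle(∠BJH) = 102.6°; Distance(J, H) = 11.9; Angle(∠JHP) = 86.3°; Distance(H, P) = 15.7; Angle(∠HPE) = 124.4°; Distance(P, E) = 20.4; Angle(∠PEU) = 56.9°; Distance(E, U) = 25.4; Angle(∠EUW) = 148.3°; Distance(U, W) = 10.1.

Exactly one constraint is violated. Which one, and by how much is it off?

Distance(U, W) = 10.1 — off by 8.10.

B = (0.00, 0.00) ✓; BJ at -109.7° ✓; |BJ| = 27.10 ✓; ∠BJH = 102.6° ✓; |JH| = 11.90 ✓; ∠JHP = 86.30° ✓; |HP| = 15.70 ✓; ∠HPE = 124.4° ✓; |PE| = 20.40 ✓; ∠PEU = 56.90° ✓; |EU| = 25.40 ✓; ∠EUW = 148.3° ✓; |UW| = 18.20 ✗.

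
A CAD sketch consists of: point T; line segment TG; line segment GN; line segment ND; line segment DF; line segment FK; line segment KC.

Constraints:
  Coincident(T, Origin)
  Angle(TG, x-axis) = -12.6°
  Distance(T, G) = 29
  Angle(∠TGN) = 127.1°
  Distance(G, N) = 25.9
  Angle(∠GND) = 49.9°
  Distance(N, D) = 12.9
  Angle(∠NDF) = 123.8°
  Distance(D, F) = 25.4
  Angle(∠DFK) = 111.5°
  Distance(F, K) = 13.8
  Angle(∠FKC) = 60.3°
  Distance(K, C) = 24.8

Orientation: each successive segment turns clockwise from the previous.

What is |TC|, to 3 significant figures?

38.1

∠DFK = 111.5° gives FK at 39.7° from the x-axis; with |FK| = 13.8, K = (29.3, 6.52). ∠FKC = 60.3° gives KC at -80.0° from the x-axis; with |KC| = 24.8, C = (33.6, -17.9). Then |TC| = |C − T| = 38.1.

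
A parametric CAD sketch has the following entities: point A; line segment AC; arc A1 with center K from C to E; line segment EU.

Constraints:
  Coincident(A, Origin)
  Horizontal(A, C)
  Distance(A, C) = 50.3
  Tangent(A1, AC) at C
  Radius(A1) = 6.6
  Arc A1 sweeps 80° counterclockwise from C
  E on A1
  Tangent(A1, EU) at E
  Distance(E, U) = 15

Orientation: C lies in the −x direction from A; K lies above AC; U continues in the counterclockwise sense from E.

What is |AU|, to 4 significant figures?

45.89

On A1, C sits at bearing -90° from K; an 80° counterclockwise sweep puts E at bearing -10°, so E = K + 6.6·(cos -10°, sin -10°) = (-43.80, 5.454). Since A1 is tangent to EU there, KE ⟂ EU, so EU runs along (−sin -10°, cos -10°); with |EU| = 15.0, U = (-41.20, 20.23). Then |AU| = |U − A| = 45.89.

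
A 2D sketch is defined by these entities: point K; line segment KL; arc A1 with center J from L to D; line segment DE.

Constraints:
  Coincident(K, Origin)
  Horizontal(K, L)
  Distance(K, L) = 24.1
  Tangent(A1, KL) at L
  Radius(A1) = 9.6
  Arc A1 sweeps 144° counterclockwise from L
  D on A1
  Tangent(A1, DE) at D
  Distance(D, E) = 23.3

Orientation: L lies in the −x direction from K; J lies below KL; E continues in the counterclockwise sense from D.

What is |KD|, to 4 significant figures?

34.44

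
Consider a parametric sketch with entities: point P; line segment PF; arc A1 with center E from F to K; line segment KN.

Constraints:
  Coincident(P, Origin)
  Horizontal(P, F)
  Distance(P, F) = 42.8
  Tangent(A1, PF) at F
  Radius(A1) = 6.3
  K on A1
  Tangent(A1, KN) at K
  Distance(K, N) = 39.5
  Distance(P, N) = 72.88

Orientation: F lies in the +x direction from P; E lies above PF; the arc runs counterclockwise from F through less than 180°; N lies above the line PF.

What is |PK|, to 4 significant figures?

49.12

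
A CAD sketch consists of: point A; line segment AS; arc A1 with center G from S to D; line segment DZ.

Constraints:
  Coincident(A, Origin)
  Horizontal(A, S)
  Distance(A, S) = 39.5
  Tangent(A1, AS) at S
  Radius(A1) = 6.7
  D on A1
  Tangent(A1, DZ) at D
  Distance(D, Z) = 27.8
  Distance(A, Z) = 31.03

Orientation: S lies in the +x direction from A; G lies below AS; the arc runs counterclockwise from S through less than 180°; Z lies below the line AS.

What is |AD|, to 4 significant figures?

34.17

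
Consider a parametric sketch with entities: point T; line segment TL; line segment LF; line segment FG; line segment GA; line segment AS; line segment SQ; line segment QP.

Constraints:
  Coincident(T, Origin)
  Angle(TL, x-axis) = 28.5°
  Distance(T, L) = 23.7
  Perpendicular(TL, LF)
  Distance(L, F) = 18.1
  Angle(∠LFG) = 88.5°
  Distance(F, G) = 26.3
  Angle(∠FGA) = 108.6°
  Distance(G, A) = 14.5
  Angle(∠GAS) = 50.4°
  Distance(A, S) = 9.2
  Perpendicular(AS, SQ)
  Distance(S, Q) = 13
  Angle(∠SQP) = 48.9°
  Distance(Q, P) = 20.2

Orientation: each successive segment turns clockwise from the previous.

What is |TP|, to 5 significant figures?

12.351

T is at the origin; TL runs at 28.5° with length 23.7, so L = (20.828, 11.309). The perpendicularity gives LF at right angles to TL, so LF runs at -61.500°; with |LF| = 18.1, F = (29.465, -4.5979). ∠LFG = 88.5° gives FG at -153.00° from the x-axis; with |FG| = 26.3, G = (6.0311, -16.538). ∠FGA = 108.6° gives GA at 135.60° from the x-axis; with |GA| = 14.5, A = (-4.3288, -6.3928). ∠GAS = 50.4° gives AS at 6.0000° from the x-axis; with |AS| = 9.2, S = (4.8208, -5.4311). AS is perpendicular to SQ, so SQ runs at -84.000°; with |SQ| = 13.0, Q = (6.1797, -18.360). ∠SQP = 48.9° gives QP at 144.90° from the x-axis; with |QP| = 20.2, P = (-10.347, -6.7448). Then |TP| = |P − T| = 12.351.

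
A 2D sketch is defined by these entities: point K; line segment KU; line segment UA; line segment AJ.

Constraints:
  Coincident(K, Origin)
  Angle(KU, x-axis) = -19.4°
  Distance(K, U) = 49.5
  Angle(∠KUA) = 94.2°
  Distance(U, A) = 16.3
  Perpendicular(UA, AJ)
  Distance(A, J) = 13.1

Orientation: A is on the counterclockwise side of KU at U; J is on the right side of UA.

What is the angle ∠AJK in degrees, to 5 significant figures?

17.691°

K is at the origin; KU runs at -19.4° with length 49.5, so U = 49.5·(cos -19.4°, sin -19.4°) = (46.690, -16.442). ∠KUA = 94.2°, so UA runs at -19.4° + (180° − 94.2°) = 66.400° from the x-axis; with |UA| = 16.3, A = U + 16.3·(cos 66.400°, sin 66.400°) = (53.215, -1.5053). The perpendicularity gives AJ at right angles to UA; with |AJ| = 13.1 on the right of UA, J = A + 13.1·(0.91636, -0.40035) = (65.220, -6.7498). Then cos ∠AJK = JA·JK / (|JA||JK|), giving 17.691°.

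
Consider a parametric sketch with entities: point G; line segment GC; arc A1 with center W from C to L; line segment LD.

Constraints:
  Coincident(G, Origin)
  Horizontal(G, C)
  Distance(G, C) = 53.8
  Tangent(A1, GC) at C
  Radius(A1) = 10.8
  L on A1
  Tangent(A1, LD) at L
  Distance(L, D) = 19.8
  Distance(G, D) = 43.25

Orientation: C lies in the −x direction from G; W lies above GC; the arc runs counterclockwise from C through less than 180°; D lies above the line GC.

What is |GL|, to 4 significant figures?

44.43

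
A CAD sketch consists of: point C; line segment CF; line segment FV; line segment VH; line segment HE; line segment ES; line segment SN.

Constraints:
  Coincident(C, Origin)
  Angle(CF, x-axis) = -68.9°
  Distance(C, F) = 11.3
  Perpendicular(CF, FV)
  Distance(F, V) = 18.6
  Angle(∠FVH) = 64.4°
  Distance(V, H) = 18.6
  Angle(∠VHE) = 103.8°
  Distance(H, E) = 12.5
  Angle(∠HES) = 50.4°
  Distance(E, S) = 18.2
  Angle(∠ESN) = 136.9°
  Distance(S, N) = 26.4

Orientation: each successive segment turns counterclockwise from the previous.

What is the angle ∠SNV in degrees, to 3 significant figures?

9.18°

C is at the origin; CF runs at -68.9° with length 11.3, so F = (4.07, -10.5). CF is perpendicular to FV, so FV runs at 21.1°; with |FV| = 18.6, V = (21.4, -3.85). ∠FVH = 64.4° gives VH at 137° from the x-axis; with |VH| = 18.6, H = (7.88, 8.91). ∠VHE = 103.8° gives HE at -147° from the x-axis; with |HE| = 12.5, E = (-2.61, 2.12). ∠HES = 50.4° gives ES at -17.5° from the x-axis; with |ES| = 18.2, S = (14.7, -3.35). ∠ESN = 136.9° gives SN at 25.6° from the x-axis; with |SN| = 26.4, N = (38.6, 8.05). Then cos ∠SNV = NS·NV / (|NS||NV|), giving 9.18°.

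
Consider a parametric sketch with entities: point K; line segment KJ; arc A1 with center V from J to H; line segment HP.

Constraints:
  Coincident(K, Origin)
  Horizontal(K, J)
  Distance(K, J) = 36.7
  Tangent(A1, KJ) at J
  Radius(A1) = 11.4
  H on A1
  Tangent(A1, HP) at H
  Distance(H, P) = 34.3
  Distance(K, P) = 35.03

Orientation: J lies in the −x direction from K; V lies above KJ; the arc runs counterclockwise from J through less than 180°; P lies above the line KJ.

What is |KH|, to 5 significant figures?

27.627

Checks: K.y = 0.00, J.y = 0.00 ✓; |VH| = 11.40 ✓; ∠(VH, HP) = 90.00° ✓; |HP| = 34.30 ✓; |KP| = 35.03 ✓.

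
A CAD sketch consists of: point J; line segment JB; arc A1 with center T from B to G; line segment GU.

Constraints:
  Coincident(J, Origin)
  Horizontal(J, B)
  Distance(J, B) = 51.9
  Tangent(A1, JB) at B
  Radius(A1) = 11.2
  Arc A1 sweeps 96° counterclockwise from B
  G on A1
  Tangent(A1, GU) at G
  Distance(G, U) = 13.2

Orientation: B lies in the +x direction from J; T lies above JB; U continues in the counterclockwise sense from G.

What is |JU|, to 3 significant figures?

66.7

J is at the origin; J and B share the same y with |JB| = 51.9 and B on the +x side, so B = (51.9, 0.00). Tangency of A1 to JB means the radius TB is perpendicular to JB, so T = B + (0, 11.2) = (51.9, 11.2). On A1, B sits at bearing -90° from T; a 96° counterclockwise sweep puts G at bearing 6°, so G = T + 11.2·(cos 6°, sin 6°) = (63.0, 12.4). Tangency of A1 to GU means the radius TG is perpendicular to GU, so GU runs along (−sin 6°, cos 6°); with |GU| = 13.2, U = (61.7, 25.5). Then |JU| = |U − J| = 66.7.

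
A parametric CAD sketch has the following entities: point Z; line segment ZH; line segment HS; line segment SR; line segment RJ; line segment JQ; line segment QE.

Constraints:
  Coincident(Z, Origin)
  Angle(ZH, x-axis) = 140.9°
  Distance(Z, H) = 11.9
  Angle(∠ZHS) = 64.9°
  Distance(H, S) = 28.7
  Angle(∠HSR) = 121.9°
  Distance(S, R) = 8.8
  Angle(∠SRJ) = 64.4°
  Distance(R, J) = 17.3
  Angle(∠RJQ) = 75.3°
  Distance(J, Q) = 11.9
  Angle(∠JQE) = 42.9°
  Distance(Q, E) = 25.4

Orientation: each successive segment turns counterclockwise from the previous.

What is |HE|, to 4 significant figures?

37.22

Z is at the origin; ZH runs at 140.9° with length 11.9, so H = (-9.235, 7.505). ∠ZHS = 64.9° gives HS at -104.0° from the x-axis; with |HS| = 28.7, S = (-16.18, -20.34). ∠HSR = 121.9° gives SR at -45.90° from the x-axis; with |SR| = 8.8, R = (-10.05, -26.66). ∠SRJ = 64.4° gives RJ at 69.70° from the x-axis; with |RJ| = 17.3, J = (-4.052, -10.44). ∠RJQ = 75.3° gives JQ at 174.4° from the x-axis; with |JQ| = 11.9, Q = (-15.90, -9.275). ∠JQE = 42.9° gives QE at -48.50° from the x-axis; with |QE| = 25.4, E = (0.9353, -28.30). Then |HE| = |E − H| = 37.22.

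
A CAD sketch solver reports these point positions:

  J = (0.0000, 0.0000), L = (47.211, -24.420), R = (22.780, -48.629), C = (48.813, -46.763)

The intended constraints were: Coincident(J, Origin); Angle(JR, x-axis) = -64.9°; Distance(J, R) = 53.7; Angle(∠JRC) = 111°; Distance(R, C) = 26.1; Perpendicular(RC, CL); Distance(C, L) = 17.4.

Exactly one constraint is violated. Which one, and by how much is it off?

Distance(C, L) = 17.4 — off by 5.00.

J = (0.00, 0.00) ✓; JR at -64.90° ✓; |JR| = 53.70 ✓; ∠JRC = 111.0° ✓; |RC| = 26.10 ✓; ∠(RC, CL) = 90.00° ✓; |CL| = 22.40 ✗.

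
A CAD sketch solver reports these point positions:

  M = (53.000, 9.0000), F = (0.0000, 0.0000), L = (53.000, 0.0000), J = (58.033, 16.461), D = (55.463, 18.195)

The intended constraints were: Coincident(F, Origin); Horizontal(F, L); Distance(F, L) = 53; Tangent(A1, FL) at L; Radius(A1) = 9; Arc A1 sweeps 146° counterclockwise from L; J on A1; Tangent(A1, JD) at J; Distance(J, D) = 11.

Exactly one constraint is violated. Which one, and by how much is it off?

Distance(J, D) = 11 — off by 7.90.

F = (0.00, 0.00) ✓; F.y = 0.00, L.y = 0.00 ✓; |FL| = 53.00 ✓; ∠(ML, LF) = 90.00° ✓; |ML| = 9.000 ✓; bearing(M→J) − bearing(M→L) = 146.0° ✓; |MJ| = 9.000 ✓; ∠(MJ, JD) = 90.01° ✓; |JD| = 3.100 ✗.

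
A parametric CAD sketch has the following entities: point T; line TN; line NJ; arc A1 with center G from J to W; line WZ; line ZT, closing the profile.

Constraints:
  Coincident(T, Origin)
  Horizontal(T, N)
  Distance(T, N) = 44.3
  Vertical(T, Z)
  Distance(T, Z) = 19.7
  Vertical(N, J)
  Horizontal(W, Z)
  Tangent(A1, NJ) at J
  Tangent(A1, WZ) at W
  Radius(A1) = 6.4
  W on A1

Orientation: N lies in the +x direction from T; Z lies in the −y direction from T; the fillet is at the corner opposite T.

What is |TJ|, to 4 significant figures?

46.25

The virtual corner opposite T is at (44.30, -19.70). Since A1 is tangent to NJ there, GJ ⟂ NJ and since A1 is tangent to WZ there, GW ⟂ WZ, with radius 6.4, so the center G sits 6.4 in from both sides at G = (37.90, -13.30). That places the tangent points at J = (44.30, -13.30) on NJ and W = (37.90, -19.70) on WZ. Then |TJ| = |J − T| = 46.25.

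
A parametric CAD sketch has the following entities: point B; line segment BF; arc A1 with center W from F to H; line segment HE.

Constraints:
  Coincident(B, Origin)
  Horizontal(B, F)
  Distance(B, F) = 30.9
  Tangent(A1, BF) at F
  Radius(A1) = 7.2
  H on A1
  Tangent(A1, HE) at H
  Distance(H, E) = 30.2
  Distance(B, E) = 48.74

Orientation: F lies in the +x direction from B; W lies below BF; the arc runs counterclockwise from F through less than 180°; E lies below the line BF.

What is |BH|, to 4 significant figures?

25.40

B is at the origin; BF is horizontal with |BF| = 30.9 and F on the +x side, so F = (30.90, 0.000). A1 meets BF tangentially, so WF is at right angles to BF, so W = F + (0, -7.2) = (30.90, -7.200). Since WH ⟂ HE (tangency), |WE| = √(7.2² + 30.2²) = 31.05 regardless of where H sits on A1. So E lies on both circle(B, 48.74) and circle(W, 31.05); the below-BF intersection is E = (30.22, -38.24). H is the foot of the tangent from E: H = (23.86, -8.716).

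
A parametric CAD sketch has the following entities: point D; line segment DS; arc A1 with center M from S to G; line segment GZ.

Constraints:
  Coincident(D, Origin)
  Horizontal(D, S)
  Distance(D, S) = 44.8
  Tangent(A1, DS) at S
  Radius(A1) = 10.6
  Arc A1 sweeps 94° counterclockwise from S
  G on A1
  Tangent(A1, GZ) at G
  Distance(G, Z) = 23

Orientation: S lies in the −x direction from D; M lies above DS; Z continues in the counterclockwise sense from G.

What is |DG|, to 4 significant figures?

36.06

D is at the origin; DS is horizontal with |DS| = 44.8 and S on the −x side, so S = (-44.80, 0.000). The tangent condition forces MS to be normal to DS, so M = S + (0, 10.6) = (-44.80, 10.60). On A1, S sits at bearing -90° from M; a 94° counterclockwise sweep puts G at bearing 4°, so G = M + 10.6·(cos 4°, sin 4°) = (-34.23, 11.34). Then |DG| = |G − D| = 36.06.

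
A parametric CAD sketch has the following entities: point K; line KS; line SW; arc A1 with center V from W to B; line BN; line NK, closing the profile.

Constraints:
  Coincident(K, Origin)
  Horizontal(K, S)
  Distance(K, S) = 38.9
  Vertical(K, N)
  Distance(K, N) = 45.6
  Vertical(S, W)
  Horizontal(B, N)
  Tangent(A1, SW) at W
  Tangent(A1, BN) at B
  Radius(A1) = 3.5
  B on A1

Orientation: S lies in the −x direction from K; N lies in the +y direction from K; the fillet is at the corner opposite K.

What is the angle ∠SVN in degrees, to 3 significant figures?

100°

KN is vertical with |KN| = 45.6 and N on the +y side, so N = (0.00, 45.6). The virtual corner opposite K is at (-38.9, 45.6). A1 meets SW tangentially, so VW is at right angles to SW and the tangent condition forces VB to be normal to BN, with radius 3.5, so the center V sits 3.5 in from both sides at V = (-35.4, 42.1). Then cos ∠SVN = VS·VN / (|VS||VN|), giving 100°.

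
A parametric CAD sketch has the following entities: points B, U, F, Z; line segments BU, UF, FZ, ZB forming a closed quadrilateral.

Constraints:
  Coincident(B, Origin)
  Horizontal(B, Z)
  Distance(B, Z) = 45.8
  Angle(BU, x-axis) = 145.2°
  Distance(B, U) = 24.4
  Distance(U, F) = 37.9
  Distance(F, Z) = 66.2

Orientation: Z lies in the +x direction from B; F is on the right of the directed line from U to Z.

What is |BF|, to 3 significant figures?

28.6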